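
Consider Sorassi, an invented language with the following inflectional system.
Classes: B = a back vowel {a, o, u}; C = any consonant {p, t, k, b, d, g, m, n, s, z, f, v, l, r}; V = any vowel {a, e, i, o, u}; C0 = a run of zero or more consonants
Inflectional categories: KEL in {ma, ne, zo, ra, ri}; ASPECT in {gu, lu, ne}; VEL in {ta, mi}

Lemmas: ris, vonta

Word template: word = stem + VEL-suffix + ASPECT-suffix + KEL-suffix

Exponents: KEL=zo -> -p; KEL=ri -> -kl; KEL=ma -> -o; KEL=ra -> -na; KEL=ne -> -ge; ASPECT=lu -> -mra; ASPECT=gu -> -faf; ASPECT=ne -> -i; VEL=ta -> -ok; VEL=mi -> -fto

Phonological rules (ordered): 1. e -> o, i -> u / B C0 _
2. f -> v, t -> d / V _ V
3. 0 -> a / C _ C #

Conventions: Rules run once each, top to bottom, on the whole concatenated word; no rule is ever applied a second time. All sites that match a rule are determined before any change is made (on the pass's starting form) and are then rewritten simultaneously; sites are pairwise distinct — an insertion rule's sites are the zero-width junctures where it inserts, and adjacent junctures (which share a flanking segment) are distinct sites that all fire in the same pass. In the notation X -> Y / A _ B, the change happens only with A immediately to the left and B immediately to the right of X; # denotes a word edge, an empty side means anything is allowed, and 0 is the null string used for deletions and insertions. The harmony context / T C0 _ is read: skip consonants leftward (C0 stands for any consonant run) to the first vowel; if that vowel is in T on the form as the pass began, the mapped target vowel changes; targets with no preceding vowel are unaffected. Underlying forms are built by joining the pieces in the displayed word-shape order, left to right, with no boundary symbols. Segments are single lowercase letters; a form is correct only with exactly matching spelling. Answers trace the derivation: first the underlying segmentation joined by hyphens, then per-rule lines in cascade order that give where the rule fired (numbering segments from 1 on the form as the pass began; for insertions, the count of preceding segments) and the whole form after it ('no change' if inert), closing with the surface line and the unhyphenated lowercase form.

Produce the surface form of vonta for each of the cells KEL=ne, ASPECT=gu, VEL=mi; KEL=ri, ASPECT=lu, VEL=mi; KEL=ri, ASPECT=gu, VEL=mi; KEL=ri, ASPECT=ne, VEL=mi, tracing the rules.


cell KEL=ne, ASPECT=gu, VEL=mi:
underlying: vonta-fto-faf-ge
1. e -> o, i -> u / B C0 _: fires at position(s) 13: vontaftofafgo
2. f -> v, t -> d / V _ V: fires at position(s) 9: vontaftovafgo
3. 0 -> a / C _ C #: no change
surface: vontaftovafgo

cell KEL=ri, ASPECT=lu, VEL=mi:
underlying: vonta-fto-mra-kl
1. e -> o, i -> u / B C0 _: no change
2. f -> v, t -> d / V _ V: no change
3. 0 -> a / C _ C #: inserts after position(s) 12: vontaftomrakal
surface: vontaftomrakal

cell KEL=ri, ASPECT=gu, VEL=mi:
underlying: vonta-fto-faf-kl
1. e -> o, i -> u / B C0 _: no change
2. f -> v, t -> d / V _ V: fires at position(s) 9: vontaftovafkl
3. 0 -> a / C _ C #: inserts after position(s) 12: vontaftovafkal
surface: vontaftovafkal

cell KEL=ri, ASPECT=ne, VEL=mi:
underlying: vonta-fto-i-kl
1. e -> o, i -> u / B C0 _: fires at position(s) 9: vontaftoukl
2. f -> v, t -> d / V _ V: no change
3. 0 -> a / C _ C #: inserts after position(s) 10: vontaftoukal
surface: vontaftoukal


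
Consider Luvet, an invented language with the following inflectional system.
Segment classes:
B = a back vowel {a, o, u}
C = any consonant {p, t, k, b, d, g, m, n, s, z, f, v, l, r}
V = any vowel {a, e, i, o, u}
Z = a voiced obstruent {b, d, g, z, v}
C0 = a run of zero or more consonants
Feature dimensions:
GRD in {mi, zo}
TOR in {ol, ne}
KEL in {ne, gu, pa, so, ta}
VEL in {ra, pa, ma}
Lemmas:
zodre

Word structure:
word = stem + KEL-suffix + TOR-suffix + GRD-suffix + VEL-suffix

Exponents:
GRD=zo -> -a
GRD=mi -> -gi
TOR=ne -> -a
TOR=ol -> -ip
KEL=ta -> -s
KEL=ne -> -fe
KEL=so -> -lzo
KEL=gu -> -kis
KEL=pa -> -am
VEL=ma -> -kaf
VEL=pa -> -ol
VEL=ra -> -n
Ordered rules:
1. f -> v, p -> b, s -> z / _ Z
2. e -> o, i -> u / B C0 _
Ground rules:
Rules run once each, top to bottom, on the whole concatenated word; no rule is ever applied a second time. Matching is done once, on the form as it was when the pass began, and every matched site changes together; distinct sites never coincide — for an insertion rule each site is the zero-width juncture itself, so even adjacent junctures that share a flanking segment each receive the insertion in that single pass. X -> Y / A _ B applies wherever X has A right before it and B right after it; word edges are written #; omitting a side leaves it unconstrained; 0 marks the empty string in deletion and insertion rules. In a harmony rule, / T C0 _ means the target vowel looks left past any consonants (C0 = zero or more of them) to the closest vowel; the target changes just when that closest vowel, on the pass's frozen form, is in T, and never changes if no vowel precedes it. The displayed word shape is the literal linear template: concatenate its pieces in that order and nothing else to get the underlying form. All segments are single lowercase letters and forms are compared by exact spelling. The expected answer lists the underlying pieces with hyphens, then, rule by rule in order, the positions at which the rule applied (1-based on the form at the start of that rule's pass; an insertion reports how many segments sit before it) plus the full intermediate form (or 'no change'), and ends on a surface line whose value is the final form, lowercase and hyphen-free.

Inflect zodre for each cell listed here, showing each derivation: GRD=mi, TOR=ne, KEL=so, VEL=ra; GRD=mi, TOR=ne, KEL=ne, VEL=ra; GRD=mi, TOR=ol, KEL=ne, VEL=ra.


cell GRD=mi, TOR=ne, KEL=so, VEL=ra:
underlying: zodre-lzo-a-gi-n
1. f -> v, p -> b, s -> z / _ Z: no change
2. e -> o, i -> u / B C0 _: fires at position(s) 5, 11: zodrolzoagun
surface: zodrolzoagun

cell GRD=mi, TOR=ne, KEL=ne, VEL=ra:
underlying: zodre-fe-a-gi-n
1. f -> v, p -> b, s -> z / _ Z: no change
2. e -> o, i -> u / B C0 _: fires at position(s) 5, 10: zodrofeagun
surface: zodrofeagun

cell GRD=mi, TOR=ol, KEL=ne, VEL=ra:
underlying: zodre-fe-ip-gi-n
1. f -> v, p -> b, s -> z / _ Z: fires at position(s) 9: zodrefeibgin
2. e -> o, i -> u / B C0 _: fires at position(s) 5: zodrofeibgin
surface: zodrofeibgin


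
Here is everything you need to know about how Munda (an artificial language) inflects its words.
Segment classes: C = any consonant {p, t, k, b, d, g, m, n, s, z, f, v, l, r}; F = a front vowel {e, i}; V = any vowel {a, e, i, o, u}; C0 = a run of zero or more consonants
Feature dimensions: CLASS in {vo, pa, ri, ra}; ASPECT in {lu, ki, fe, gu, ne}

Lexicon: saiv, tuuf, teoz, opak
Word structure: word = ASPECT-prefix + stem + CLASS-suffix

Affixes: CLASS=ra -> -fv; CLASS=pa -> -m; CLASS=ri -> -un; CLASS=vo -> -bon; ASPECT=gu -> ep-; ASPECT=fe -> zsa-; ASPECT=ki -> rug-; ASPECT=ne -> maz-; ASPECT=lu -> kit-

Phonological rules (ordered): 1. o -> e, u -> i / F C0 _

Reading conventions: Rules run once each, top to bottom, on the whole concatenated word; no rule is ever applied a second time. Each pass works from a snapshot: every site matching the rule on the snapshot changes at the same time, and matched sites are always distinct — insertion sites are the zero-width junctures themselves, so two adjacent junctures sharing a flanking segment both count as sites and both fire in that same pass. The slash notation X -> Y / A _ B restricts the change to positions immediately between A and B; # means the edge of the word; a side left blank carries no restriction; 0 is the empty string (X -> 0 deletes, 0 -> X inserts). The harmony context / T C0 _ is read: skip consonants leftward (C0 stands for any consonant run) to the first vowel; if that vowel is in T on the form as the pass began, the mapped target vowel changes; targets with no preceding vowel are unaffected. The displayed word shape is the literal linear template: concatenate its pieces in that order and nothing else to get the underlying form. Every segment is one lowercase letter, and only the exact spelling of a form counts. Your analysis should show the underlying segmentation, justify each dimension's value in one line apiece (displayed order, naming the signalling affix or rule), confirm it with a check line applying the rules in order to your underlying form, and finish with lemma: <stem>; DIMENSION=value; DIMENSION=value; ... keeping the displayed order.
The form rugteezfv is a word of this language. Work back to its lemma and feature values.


underlying: rug-teoz-fv
CLASS=ra - signalled by the affix -fv
ASPECT=ki - signalled by the affix rug-
check: rugteozfv -> rugteezfv
lemma: teoz; CLASS=ra; ASPECT=ki


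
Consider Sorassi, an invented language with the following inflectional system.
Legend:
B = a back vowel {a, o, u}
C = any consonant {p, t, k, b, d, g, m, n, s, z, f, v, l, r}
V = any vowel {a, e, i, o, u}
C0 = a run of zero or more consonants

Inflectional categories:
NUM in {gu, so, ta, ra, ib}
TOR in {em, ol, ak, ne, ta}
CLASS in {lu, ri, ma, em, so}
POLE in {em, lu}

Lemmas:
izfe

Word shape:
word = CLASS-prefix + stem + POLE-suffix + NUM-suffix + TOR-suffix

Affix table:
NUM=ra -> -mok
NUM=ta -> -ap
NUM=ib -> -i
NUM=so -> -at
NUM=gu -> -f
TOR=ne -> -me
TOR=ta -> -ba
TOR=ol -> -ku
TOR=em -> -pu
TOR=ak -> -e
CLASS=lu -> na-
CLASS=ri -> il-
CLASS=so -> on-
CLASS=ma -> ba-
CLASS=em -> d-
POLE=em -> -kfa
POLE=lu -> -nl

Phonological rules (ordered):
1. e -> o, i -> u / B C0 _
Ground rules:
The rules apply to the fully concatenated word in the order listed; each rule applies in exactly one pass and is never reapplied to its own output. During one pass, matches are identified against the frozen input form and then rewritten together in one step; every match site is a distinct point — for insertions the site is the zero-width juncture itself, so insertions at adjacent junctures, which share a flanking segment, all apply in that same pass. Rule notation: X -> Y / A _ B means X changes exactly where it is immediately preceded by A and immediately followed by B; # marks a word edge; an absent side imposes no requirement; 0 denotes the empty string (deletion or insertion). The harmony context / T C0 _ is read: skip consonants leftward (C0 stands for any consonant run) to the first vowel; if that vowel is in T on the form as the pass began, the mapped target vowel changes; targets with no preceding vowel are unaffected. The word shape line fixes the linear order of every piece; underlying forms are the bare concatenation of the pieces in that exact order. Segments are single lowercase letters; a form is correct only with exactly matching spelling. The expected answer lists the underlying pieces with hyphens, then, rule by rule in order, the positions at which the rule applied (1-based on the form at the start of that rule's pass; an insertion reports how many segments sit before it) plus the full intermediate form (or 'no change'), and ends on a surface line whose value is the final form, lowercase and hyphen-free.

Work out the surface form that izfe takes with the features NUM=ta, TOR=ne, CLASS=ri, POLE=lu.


underlying: il-izfe-nl-ap-me
1. e -> o, i -> u / B C0 _: fires at position(s) 12: ilizfenlapmo
surface: ilizfenlapmo


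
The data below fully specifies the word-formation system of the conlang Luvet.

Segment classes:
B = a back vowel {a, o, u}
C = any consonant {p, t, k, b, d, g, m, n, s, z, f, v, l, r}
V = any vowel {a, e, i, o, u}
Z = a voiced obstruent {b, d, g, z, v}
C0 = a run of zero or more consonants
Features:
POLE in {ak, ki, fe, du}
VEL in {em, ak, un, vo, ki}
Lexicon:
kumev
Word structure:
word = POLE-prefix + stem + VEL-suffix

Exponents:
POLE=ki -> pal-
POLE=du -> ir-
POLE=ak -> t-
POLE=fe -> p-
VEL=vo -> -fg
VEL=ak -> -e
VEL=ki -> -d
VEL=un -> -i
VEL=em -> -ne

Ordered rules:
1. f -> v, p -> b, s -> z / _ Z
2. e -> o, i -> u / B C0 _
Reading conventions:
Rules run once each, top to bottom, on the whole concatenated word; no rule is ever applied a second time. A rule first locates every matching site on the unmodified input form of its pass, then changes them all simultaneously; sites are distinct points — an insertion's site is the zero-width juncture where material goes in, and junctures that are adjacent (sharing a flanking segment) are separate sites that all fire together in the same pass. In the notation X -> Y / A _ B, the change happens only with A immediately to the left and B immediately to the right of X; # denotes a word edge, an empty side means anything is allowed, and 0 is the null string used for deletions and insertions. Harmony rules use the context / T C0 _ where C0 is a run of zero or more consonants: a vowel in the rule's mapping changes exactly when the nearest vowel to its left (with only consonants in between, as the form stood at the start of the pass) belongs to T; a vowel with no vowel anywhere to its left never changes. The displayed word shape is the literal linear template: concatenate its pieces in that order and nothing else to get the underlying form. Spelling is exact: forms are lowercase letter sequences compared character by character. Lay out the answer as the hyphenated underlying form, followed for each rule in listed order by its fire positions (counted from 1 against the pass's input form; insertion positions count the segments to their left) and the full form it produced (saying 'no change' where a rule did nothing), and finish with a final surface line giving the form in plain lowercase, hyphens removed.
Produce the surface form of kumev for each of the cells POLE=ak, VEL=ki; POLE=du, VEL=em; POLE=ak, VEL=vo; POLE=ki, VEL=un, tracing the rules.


cell POLE=ak, VEL=ki:
underlying: t-kumev-d
1. f -> v, p -> b, s -> z / _ Z: no change
2. e -> o, i -> u / B C0 _: fires at position(s) 5: tkumovd
surface: tkumovd

cell POLE=du, VEL=em:
underlying: ir-kumev-ne
1. f -> v, p -> b, s -> z / _ Z: no change
2. e -> o, i -> u / B C0 _: fires at position(s) 6: irkumovne
surface: irkumovne

cell POLE=ak, VEL=vo:
underlying: t-kumev-fg
1. f -> v, p -> b, s -> z / _ Z: fires at position(s) 7: tkumevvg
2. e -> o, i -> u / B C0 _: fires at position(s) 5: tkumovvg
surface: tkumovvg

cell POLE=ki, VEL=un:
underlying: pal-kumev-i
1. f -> v, p -> b, s -> z / _ Z: no change
2. e -> o, i -> u / B C0 _: fires at position(s) 7: palkumovi
surface: palkumovi


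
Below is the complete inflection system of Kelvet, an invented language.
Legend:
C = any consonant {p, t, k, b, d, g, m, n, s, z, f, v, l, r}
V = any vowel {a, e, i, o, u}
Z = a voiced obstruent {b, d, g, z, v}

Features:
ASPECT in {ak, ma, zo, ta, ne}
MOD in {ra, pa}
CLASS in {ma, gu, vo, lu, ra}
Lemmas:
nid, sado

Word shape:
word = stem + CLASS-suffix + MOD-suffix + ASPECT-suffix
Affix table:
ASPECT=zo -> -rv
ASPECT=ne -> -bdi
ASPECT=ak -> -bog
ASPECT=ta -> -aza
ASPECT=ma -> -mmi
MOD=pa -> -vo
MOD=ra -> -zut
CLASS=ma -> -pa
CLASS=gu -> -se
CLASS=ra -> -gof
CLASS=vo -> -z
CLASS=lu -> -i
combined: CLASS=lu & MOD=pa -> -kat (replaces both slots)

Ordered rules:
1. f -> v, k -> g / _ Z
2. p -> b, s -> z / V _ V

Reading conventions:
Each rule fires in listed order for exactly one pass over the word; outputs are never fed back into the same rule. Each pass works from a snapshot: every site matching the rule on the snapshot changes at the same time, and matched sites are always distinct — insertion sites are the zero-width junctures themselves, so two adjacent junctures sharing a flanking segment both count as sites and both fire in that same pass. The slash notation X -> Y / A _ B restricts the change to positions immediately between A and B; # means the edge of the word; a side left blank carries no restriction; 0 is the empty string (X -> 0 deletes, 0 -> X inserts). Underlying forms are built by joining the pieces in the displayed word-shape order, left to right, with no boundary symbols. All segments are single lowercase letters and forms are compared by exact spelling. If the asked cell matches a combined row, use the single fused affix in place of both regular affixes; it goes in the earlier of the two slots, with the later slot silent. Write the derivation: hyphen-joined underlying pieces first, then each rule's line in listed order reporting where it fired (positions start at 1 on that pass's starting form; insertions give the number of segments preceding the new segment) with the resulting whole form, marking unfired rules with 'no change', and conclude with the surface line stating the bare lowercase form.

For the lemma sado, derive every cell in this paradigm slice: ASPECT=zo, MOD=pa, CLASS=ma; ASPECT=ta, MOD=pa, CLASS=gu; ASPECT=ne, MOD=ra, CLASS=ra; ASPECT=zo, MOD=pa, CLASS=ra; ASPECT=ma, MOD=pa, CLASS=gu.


cell ASPECT=zo, MOD=pa, CLASS=ma:
underlying: sado-pa-vo-rv
1. f -> v, k -> g / _ Z: no change
2. p -> b, s -> z / V _ V: fires at position(s) 5: sadobavorv
surface: sadobavorv

cell ASPECT=ta, MOD=pa, CLASS=gu:
underlying: sado-se-vo-aza
1. f -> v, k -> g / _ Z: no change
2. p -> b, s -> z / V _ V: fires at position(s) 5: sadozevoaza
surface: sadozevoaza

cell ASPECT=ne, MOD=ra, CLASS=ra:
underlying: sado-gof-zut-bdi
1. f -> v, k -> g / _ Z: fires at position(s) 7: sadogovzutbdi
2. p -> b, s -> z / V _ V: no change
surface: sadogovzutbdi

cell ASPECT=zo, MOD=pa, CLASS=ra:
underlying: sado-gof-vo-rv
1. f -> v, k -> g / _ Z: fires at position(s) 7: sadogovvorv
2. p -> b, s -> z / V _ V: no change
surface: sadogovvorv

cell ASPECT=ma, MOD=pa, CLASS=gu:
underlying: sado-se-vo-mmi
1. f -> v, k -> g / _ Z: no change
2. p -> b, s -> z / V _ V: fires at position(s) 5: sadozevommi
surface: sadozevommi


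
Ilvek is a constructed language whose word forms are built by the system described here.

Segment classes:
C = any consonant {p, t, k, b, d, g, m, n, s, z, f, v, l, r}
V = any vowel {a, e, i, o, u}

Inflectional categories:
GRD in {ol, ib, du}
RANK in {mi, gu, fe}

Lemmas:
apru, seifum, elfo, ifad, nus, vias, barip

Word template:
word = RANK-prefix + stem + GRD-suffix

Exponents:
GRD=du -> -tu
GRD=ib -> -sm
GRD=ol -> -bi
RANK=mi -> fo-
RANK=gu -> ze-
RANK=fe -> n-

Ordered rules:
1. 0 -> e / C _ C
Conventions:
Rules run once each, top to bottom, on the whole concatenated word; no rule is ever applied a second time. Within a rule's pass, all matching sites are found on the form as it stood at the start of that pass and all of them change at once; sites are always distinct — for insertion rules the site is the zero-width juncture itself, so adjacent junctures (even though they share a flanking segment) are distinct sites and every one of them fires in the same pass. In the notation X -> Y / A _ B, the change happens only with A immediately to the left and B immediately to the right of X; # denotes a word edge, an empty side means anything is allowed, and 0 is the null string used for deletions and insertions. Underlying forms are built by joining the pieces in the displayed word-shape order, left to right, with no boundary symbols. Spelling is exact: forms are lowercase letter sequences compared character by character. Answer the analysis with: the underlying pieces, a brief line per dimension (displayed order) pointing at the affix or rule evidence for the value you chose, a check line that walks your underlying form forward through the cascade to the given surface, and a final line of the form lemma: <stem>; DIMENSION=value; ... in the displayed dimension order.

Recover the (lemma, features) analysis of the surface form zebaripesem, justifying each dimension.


underlying: ze-barip-sm
GRD=ib - signalled by the affix -sm
RANK=gu - signalled by the affix ze-
check: zebaripsm -> zebaripesem
lemma: barip; GRD=ib; RANK=gu


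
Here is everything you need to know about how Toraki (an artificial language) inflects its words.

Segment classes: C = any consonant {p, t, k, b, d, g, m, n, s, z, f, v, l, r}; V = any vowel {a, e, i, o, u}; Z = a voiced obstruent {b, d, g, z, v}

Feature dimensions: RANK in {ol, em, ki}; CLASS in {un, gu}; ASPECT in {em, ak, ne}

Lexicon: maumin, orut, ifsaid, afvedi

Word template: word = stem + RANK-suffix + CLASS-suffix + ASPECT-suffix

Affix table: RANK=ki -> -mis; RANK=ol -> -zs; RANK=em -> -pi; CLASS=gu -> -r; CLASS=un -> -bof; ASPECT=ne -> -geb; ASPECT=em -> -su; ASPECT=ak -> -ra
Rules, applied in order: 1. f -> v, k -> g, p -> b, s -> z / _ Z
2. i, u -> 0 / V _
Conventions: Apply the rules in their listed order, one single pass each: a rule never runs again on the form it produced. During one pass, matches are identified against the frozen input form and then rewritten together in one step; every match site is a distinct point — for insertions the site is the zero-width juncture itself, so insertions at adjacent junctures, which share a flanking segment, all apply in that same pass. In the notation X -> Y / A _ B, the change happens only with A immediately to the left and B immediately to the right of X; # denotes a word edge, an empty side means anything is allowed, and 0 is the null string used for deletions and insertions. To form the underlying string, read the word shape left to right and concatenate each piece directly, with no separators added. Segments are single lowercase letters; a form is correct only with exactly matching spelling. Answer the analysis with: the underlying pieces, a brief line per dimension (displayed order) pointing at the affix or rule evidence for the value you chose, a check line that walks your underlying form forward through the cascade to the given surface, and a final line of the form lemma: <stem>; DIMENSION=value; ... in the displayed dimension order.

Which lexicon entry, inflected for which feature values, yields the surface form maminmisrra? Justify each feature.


underlying: maumin-mis-r-ra
RANK=ki - signalled by the affix -mis
CLASS=gu - signalled by the affix -r
ASPECT=ak - signalled by the affix -ra
check: mauminmisrra -> mauminmisrra -> maminmisrra
lemma: maumin; RANK=ki; CLASS=gu; ASPECT=ak


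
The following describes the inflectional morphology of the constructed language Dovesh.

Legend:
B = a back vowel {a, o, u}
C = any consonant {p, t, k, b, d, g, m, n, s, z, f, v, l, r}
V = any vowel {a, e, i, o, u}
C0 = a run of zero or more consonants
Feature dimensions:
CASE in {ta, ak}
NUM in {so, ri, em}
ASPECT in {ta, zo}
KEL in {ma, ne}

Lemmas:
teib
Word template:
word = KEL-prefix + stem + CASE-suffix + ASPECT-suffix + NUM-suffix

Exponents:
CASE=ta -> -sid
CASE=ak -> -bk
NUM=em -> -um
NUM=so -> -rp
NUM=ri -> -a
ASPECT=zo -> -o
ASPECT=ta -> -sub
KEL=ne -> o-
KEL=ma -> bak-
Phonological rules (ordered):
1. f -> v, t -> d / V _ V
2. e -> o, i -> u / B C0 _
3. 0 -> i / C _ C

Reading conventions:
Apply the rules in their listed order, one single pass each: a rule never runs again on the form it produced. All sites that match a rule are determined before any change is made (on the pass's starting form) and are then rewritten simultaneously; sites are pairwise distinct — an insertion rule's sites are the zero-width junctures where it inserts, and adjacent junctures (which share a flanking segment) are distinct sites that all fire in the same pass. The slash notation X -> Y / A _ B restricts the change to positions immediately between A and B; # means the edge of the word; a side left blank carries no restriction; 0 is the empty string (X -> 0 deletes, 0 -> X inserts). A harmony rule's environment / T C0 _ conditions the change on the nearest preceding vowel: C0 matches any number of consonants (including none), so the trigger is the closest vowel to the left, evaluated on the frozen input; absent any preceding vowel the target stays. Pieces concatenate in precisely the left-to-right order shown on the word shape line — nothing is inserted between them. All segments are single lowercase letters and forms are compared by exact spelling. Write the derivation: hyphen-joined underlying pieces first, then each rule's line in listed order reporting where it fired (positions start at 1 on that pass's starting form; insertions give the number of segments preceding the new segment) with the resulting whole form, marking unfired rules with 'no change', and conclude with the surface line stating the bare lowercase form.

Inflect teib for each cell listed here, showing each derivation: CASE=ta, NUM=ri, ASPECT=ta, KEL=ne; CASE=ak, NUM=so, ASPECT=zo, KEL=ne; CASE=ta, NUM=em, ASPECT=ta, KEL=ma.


cell CASE=ta, NUM=ri, ASPECT=ta, KEL=ne:
underlying: o-teib-sid-sub-a
1. f -> v, t -> d / V _ V: fires at position(s) 2: odeibsidsuba
2. e -> o, i -> u / B C0 _: fires at position(s) 3: odoibsidsuba
3. 0 -> i / C _ C: inserts after position(s) 5, 8: odoibisidisuba
surface: odoibisidisuba

cell CASE=ak, NUM=so, ASPECT=zo, KEL=ne:
underlying: o-teib-bk-o-rp
1. f -> v, t -> d / V _ V: fires at position(s) 2: odeibbkorp
2. e -> o, i -> u / B C0 _: fires at position(s) 3: odoibbkorp
3. 0 -> i / C _ C: inserts after position(s) 5, 6, 9: odoibibikorip
surface: odoibibikorip

cell CASE=ta, NUM=em, ASPECT=ta, KEL=ma:
underlying: bak-teib-sid-sub-um
1. f -> v, t -> d / V _ V: no change
2. e -> o, i -> u / B C0 _: fires at position(s) 5: baktoibsidsubum
3. 0 -> i / C _ C: inserts after position(s) 3, 7, 10: bakitoibisidisubum
surface: bakitoibisidisubum


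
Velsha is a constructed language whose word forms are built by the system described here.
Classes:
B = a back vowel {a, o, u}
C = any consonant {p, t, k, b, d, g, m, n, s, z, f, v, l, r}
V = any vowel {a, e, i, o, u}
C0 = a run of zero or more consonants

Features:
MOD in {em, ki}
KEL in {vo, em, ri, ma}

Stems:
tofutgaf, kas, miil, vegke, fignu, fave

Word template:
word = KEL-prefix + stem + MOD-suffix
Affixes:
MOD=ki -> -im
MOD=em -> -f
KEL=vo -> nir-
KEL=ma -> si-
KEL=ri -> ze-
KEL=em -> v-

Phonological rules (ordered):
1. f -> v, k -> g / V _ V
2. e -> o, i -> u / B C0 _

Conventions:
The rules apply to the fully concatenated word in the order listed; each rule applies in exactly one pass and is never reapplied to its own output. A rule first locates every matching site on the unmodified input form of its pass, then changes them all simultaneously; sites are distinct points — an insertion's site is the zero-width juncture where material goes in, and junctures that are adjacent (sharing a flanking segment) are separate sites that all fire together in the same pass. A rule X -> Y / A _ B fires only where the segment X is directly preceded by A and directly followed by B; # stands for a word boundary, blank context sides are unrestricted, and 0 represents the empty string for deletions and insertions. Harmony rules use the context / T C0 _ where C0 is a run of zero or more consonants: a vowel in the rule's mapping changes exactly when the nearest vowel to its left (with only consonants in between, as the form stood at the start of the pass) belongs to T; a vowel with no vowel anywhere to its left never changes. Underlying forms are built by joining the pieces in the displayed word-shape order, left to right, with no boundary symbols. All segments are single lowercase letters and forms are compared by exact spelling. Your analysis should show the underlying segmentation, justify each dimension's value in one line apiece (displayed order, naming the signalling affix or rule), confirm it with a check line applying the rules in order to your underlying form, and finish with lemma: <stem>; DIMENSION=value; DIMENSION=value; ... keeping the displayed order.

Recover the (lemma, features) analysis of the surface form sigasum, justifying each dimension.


underlying: si-kas-im
MOD=ki - signalled by the affix -im
KEL=ma - signalled by the affix si-
check: sikasim -> sigasim -> sigasum
lemma: kas; MOD=ki; KEL=ma


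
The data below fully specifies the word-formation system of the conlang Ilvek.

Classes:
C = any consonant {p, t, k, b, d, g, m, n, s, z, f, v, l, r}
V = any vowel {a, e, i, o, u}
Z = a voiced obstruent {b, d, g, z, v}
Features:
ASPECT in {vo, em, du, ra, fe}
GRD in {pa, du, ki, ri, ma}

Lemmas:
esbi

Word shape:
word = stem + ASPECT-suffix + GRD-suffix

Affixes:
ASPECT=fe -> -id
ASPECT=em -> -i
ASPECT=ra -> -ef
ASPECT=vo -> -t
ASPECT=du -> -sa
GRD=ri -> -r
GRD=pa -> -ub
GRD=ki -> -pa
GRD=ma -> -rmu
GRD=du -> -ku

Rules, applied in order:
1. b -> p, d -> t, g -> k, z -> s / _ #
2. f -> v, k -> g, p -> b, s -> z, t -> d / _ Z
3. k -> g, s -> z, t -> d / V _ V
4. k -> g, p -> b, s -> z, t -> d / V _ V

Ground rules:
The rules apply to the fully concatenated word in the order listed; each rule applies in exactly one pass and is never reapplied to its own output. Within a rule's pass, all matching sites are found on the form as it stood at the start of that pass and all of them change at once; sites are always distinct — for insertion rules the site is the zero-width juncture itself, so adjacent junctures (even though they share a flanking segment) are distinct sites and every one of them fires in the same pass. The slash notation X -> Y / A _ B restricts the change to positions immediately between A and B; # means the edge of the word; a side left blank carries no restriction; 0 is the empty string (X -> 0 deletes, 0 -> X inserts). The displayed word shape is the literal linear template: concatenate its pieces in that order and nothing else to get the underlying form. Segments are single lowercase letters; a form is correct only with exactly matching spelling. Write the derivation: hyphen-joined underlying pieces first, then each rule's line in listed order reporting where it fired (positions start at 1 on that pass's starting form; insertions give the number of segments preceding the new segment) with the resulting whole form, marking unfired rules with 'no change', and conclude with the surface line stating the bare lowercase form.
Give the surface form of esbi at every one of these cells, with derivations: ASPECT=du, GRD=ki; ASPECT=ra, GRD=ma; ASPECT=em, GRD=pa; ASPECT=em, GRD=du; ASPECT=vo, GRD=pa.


cell ASPECT=du, GRD=ki:
underlying: esbi-sa-pa
1. b -> p, d -> t, g -> k, z -> s / _ #: no change
2. f -> v, k -> g, p -> b, s -> z, t -> d / _ Z: fires at position(s) 2: ezbisapa
3. k -> g, s -> z, t -> d / V _ V: fires at position(s) 5: ezbizapa
4. k -> g, p -> b, s -> z, t -> d / V _ V: fires at position(s) 7: ezbizaba
surface: ezbizaba

cell ASPECT=ra, GRD=ma:
underlying: esbi-ef-rmu
1. b -> p, d -> t, g -> k, z -> s / _ #: no change
2. f -> v, k -> g, p -> b, s -> z, t -> d / _ Z: fires at position(s) 2: ezbiefrmu
3. k -> g, s -> z, t -> d / V _ V: no change
4. k -> g, p -> b, s -> z, t -> d / V _ V: no change
surface: ezbiefrmu

cell ASPECT=em, GRD=pa:
underlying: esbi-i-ub
1. b -> p, d -> t, g -> k, z -> s / _ #: fires at position(s) 7: esbiiup
2. f -> v, k -> g, p -> b, s -> z, t -> d / _ Z: fires at position(s) 2: ezbiiup
3. k -> g, s -> z, t -> d / V _ V: no change
4. k -> g, p -> b, s -> z, t -> d / V _ V: no change
surface: ezbiiup

cell ASPECT=em, GRD=du:
underlying: esbi-i-ku
1. b -> p, d -> t, g -> k, z -> s / _ #: no change
2. f -> v, k -> g, p -> b, s -> z, t -> d / _ Z: fires at position(s) 2: ezbiiku
3. k -> g, s -> z, t -> d / V _ V: fires at position(s) 6: ezbiigu
4. k -> g, p -> b, s -> z, t -> d / V _ V: no change
surface: ezbiigu

cell ASPECT=vo, GRD=pa:
underlying: esbi-t-ub
1. b -> p, d -> t, g -> k, z -> s / _ #: fires at position(s) 7: esbitup
2. f -> v, k -> g, p -> b, s -> z, t -> d / _ Z: fires at position(s) 2: ezbitup
3. k -> g, s -> z, t -> d / V _ V: fires at position(s) 5: ezbidup
4. k -> g, p -> b, s -> z, t -> d / V _ V: no change
surface: ezbidup


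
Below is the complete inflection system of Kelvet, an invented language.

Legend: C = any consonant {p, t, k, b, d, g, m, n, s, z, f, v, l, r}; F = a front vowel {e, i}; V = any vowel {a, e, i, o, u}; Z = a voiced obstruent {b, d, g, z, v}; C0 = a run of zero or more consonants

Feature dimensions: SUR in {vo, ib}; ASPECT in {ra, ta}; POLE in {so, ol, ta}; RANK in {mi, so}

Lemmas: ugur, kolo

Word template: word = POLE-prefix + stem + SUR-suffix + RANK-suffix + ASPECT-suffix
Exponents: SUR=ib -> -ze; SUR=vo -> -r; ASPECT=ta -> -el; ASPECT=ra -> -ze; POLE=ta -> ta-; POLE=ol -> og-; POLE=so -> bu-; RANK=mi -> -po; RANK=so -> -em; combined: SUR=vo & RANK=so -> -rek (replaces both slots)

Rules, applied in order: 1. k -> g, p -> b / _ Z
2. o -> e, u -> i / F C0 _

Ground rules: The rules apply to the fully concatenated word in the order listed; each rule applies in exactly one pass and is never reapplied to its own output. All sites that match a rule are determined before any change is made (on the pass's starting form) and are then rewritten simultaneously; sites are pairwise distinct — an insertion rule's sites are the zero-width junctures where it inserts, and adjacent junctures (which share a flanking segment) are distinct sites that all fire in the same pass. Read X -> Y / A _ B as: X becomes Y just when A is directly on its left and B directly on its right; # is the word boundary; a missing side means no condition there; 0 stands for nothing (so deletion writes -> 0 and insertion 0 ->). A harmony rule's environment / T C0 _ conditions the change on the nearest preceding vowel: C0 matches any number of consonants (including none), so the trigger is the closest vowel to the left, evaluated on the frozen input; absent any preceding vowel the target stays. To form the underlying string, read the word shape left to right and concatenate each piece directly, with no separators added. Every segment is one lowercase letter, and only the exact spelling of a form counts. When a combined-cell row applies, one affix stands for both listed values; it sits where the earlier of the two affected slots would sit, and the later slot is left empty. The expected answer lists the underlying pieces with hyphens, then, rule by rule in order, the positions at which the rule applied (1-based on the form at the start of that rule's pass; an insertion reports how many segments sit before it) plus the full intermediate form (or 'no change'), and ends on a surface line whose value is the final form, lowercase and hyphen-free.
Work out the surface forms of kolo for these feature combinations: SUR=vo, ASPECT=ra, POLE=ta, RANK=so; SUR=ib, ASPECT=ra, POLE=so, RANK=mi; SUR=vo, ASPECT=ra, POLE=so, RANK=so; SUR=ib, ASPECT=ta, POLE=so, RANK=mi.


cell SUR=vo, ASPECT=ra, POLE=ta, RANK=so:
underlying: ta-kolo-rek-ze
1. k -> g, p -> b / _ Z: fires at position(s) 9: takoloregze
2. o -> e, u -> i / F C0 _: no change
surface: takoloregze

cell SUR=ib, ASPECT=ra, POLE=so, RANK=mi:
underlying: bu-kolo-ze-po-ze
1. k -> g, p -> b / _ Z: no change
2. o -> e, u -> i / F C0 _: fires at position(s) 10: bukolozepeze
surface: bukolozepeze

cell SUR=vo, ASPECT=ra, POLE=so, RANK=so:
underlying: bu-kolo-rek-ze
1. k -> g, p -> b / _ Z: fires at position(s) 9: bukoloregze
2. o -> e, u -> i / F C0 _: no change
surface: bukoloregze

cell SUR=ib, ASPECT=ta, POLE=so, RANK=mi:
underlying: bu-kolo-ze-po-el
1. k -> g, p -> b / _ Z: no change
2. o -> e, u -> i / F C0 _: fires at position(s) 10: bukolozepeel
surface: bukolozepeel


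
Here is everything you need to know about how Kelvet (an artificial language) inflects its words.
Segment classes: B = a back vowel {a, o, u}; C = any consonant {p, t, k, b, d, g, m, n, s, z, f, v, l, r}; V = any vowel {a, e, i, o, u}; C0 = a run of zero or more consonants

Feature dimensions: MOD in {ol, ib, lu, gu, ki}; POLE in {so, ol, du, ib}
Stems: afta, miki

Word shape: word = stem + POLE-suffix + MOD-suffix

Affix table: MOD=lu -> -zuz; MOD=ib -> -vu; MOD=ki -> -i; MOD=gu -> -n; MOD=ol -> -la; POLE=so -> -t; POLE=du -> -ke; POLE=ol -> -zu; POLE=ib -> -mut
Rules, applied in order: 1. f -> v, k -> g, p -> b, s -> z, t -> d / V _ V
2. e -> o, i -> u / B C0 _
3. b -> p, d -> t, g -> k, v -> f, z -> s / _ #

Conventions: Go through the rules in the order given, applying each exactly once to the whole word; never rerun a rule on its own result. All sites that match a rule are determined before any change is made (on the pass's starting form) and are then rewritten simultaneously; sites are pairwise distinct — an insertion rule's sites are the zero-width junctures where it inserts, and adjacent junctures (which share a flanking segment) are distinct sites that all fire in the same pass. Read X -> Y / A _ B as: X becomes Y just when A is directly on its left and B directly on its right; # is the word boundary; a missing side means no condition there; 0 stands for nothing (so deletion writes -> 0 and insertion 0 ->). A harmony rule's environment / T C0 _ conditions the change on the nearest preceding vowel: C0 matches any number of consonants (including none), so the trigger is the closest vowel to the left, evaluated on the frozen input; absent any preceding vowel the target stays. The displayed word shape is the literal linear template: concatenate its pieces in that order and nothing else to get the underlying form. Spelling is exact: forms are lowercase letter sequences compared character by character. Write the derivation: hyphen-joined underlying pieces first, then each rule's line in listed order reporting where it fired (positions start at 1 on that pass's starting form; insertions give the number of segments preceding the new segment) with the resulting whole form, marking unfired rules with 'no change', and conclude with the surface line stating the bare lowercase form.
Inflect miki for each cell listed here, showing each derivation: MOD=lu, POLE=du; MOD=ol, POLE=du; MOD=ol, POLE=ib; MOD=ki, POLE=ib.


cell MOD=lu, POLE=du:
underlying: miki-ke-zuz
1. f -> v, k -> g, p -> b, s -> z, t -> d / V _ V: fires at position(s) 3, 5: migigezuz
2. e -> o, i -> u / B C0 _: no change
3. b -> p, d -> t, g -> k, v -> f, z -> s / _ #: fires at position(s) 9: migigezus
surface: migigezus

cell MOD=ol, POLE=du:
underlying: miki-ke-la
1. f -> v, k -> g, p -> b, s -> z, t -> d / V _ V: fires at position(s) 3, 5: migigela
2. e -> o, i -> u / B C0 _: no change
3. b -> p, d -> t, g -> k, v -> f, z -> s / _ #: no change
surface: migigela

cell MOD=ol, POLE=ib:
underlying: miki-mut-la
1. f -> v, k -> g, p -> b, s -> z, t -> d / V _ V: fires at position(s) 3: migimutla
2. e -> o, i -> u / B C0 _: no change
3. b -> p, d -> t, g -> k, v -> f, z -> s / _ #: no change
surface: migimutla

cell MOD=ki, POLE=ib:
underlying: miki-mut-i
1. f -> v, k -> g, p -> b, s -> z, t -> d / V _ V: fires at position(s) 3, 7: migimudi
2. e -> o, i -> u / B C0 _: fires at position(s) 8: migimudu
3. b -> p, d -> t, g -> k, v -> f, z -> s / _ #: no change
surface: migimudu


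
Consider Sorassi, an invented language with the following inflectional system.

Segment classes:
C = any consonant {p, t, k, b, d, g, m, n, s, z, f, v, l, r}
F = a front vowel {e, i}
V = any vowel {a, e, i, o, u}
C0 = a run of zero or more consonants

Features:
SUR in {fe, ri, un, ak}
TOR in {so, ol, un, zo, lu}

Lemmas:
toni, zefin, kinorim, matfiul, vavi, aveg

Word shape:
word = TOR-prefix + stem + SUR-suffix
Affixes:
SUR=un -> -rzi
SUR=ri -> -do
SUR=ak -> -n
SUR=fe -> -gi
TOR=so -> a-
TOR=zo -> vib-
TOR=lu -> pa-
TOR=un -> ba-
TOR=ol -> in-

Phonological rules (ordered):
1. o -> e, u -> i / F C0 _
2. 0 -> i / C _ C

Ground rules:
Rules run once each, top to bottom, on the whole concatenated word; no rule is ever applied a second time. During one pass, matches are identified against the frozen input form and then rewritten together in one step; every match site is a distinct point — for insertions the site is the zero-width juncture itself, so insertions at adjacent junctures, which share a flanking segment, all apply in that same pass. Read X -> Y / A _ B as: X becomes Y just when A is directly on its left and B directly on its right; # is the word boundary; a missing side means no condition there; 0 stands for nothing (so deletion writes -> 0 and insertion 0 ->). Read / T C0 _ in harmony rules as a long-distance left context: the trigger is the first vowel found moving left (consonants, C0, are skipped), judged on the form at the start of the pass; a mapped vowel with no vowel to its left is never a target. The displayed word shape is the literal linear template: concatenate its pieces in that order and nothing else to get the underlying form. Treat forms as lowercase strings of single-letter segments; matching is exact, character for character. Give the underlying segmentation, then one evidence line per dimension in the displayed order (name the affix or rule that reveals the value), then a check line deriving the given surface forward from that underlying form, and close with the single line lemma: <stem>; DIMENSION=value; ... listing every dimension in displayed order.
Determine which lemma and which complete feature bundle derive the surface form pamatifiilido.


underlying: pa-matfiul-do
SUR=ri - signalled by the affix -do
TOR=lu - signalled by the affix pa-
check: pamatfiuldo -> pamatfiildo -> pamatifiilido
lemma: matfiul; SUR=ri; TOR=lu
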